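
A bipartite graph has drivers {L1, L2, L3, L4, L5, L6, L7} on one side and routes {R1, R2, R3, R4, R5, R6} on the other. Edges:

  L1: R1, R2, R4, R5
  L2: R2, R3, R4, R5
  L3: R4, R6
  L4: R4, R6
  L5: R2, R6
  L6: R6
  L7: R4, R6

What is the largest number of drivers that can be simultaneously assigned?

Unit-capacity flow: source→left, listed edges, right→sink; max matching = max flow.
Augmenting path L1→R1 (+1); matched 1.
Augmenting path L2→R2 (+1); matched 2.
Augmenting path L3→R4 (+1); matched 3.
Augmenting path L4→R6 (+1); matched 4.
Augmenting path L5→R2→L2→R3 (+1); matched 5.
No augmenting path remains; maximum matching = 5.
König certificate: {L1, L2, L5, R4, R6} is a vertex cover of size 5 (every listed pair touches it), so no matching can be larger.

5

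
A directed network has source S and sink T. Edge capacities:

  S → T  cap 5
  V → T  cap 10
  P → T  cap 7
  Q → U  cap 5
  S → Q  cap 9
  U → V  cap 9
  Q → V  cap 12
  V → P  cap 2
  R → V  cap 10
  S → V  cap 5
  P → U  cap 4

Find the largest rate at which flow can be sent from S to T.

17

Augment S→T: bottleneck 5, flow now 5.
Augment S→V→T: bottleneck 5, flow now 10.
Augment S→Q→V→T: bottleneck 5, flow now 15.
Augment S→Q→V→P→T: bottleneck 2, flow now 17.
No augmenting path remains; maximum flow = 17.
In the residual graph, reachable from S: {S, Q, U, V}.
Min-cut edges: S→T (5), V→P (2), V→T (10); capacity 5 + 2 + 10 = 17.
This cut is saturated, so no flow can exceed 17.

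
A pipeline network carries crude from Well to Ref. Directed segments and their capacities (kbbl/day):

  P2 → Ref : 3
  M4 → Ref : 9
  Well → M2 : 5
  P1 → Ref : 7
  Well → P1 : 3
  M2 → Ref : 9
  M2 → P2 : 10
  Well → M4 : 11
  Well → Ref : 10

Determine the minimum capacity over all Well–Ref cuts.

27

Augment Well→Ref: bottleneck 10, flow now 10.
Augment Well→M2→Ref: bottleneck 5, flow now 15.
Augment Well→P1→Ref: bottleneck 3, flow now 18.
Augment Well→M4→Ref: bottleneck 9, flow now 27.
No augmenting path remains; maximum flow = 27.
By max-flow min-cut, the minimum cut capacity equals the max flow.
In the residual graph, reachable from Well: {Well, M4}.
Min-cut edges: Well→M2 (5), Well→P1 (3), Well→Ref (10), M4→Ref (9); capacity 5 + 3 + 10 + 9 = 27.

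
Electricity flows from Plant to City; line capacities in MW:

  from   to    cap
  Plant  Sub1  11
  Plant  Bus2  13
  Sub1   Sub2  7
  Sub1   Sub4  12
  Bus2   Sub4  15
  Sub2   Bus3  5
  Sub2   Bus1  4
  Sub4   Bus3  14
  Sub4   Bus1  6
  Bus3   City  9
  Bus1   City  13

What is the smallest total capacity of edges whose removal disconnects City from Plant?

19

Augment Plant→Sub1→Sub2→Bus3→City: bottleneck 5, flow now 5.
Augment Plant→Sub1→Sub2→Bus1→City: bottleneck 2, flow now 7.
Augment Plant→Sub1→Sub4→Bus3→City: bottleneck 4, flow now 11.
Augment Plant→Bus2→Sub4→Bus1→City: bottleneck 6, flow now 17.
Augment Plant→Bus2→Sub4→Bus3→Sub2→Bus1→City: bottleneck 2, flow now 19. (uses reverse residual edge)
No augmenting path remains; maximum flow = 19.
By max-flow min-cut, the minimum cut capacity equals the max flow.
In the residual graph, reachable from Plant: {Plant, Sub1, Bus2, Sub2, Sub4, Bus3}.
Min-cut edges: Sub2→Bus1 (4), Sub4→Bus1 (6), Bus3→City (9); capacity 4 + 6 + 9 = 19.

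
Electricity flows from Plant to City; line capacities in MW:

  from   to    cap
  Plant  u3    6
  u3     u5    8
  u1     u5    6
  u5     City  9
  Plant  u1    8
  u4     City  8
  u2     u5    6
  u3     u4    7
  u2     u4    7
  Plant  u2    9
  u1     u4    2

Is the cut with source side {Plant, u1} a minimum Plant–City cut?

No — its capacity is 23, but the minimum cut has capacity 17.

Given cut capacity: 9 + 6 + 2 + 6 = 23.
Augment Plant→u1→u4→City: bottleneck 2, flow now 2.
Augment Plant→u1→u5→City: bottleneck 6, flow now 8.
Augment Plant→u2→u4→City: bottleneck 6, flow now 14.
Augment Plant→u2→u5→City: bottleneck 3, flow now 17.
No augmenting path remains; maximum flow = 17.
In the residual graph, reachable from Plant: {Plant, u1, u2, u3, u4, u5}.
Min-cut edges: u4→City (8), u5→City (9); capacity 8 + 9 = 17.
Cut capacity 23 exceeds the max flow 17, so it is not minimum.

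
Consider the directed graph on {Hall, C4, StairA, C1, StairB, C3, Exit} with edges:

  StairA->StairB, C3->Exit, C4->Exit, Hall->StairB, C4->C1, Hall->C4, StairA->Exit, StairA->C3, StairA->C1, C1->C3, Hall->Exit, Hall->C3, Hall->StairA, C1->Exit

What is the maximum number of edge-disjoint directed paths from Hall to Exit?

Assign every edge capacity 1; by Menger, the answer equals the max flow.
Path Hall→Exit (+1); total 1.
Path Hall→C4→Exit (+1); total 2.
Path Hall→StairA→Exit (+1); total 3.
Path Hall→C3→Exit (+1); total 4.
No residual Hall→Exit path; max flow = 4.
Certifying cut of size 4: {Hall→C3, Hall→C4, Hall→Exit, Hall→StairA}.

4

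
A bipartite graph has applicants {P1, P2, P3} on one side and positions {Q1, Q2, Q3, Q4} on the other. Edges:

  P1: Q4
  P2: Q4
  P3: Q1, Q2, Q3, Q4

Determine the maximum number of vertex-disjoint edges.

2

Unit-capacity flow: source→left, listed edges, right→sink; max matching = max flow.
Augmenting path P1→Q4 (+1); matched 1.
Augmenting path P3→Q1 (+1); matched 2.
No augmenting path remains; maximum matching = 2.
König certificate: {P3, Q4} is a vertex cover of size 2 (every listed pair touches it), so no matching can be larger.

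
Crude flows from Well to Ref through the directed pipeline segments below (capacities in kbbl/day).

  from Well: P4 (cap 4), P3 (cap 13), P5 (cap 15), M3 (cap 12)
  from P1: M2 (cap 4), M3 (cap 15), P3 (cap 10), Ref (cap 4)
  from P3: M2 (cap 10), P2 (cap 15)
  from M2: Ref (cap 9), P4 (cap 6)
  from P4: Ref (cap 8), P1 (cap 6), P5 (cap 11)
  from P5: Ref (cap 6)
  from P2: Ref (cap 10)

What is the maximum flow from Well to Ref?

Augment Well→P4→Ref: bottleneck 4, flow now 4.
Augment Well→P5→Ref: bottleneck 6, flow now 10.
Augment Well→P3→M2→Ref: bottleneck 9, flow now 19.
Augment Well→P3→P2→Ref: bottleneck 4, flow now 23.
No augmenting path remains; maximum flow = 23.
In the residual graph, reachable from Well: {Well, M3, P5}.
Min-cut edges: Well→P3 (13), Well→P4 (4), P5→Ref (6); capacity 13 + 4 + 6 = 23.
This cut is saturated, so no flow can exceed 23.

23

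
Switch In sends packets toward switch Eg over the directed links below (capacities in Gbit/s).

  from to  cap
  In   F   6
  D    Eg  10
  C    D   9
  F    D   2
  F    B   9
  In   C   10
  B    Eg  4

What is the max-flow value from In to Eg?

Augment In→F→D→Eg: bottleneck 2, flow now 2.
Augment In→F→B→Eg: bottleneck 4, flow now 6.
Augment In→C→D→Eg: bottleneck 8, flow now 14.
No augmenting path remains; maximum flow = 14.
In the residual graph, reachable from In: {In, F, C, D, B}.
Min-cut edges: D→Eg (10), B→Eg (4); capacity 10 + 4 = 14.
This cut is saturated, so no flow can exceed 14.

14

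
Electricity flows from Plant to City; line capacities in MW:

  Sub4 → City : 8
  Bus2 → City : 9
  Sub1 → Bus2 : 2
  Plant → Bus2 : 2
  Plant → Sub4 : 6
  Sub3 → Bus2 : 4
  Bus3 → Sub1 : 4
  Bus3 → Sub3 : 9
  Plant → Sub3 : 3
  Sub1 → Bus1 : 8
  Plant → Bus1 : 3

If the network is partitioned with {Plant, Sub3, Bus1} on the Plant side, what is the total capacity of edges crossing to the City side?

12

Edges leaving {Plant, Sub3, Bus1}: Plant→Sub4 (6), Plant→Bus2 (2), Sub3→Bus2 (4).
Cut capacity = 6 + 2 + 4 = 12.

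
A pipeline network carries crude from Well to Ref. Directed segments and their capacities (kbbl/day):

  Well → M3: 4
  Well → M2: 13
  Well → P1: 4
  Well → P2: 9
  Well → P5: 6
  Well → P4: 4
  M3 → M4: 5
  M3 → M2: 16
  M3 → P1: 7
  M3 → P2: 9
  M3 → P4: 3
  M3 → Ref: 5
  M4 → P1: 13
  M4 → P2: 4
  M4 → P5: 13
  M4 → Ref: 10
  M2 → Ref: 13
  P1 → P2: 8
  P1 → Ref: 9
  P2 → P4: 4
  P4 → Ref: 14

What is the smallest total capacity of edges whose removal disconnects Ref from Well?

29

Augment Well→M3→Ref: bottleneck 4, flow now 4.
Augment Well→M2→Ref: bottleneck 13, flow now 17.
Augment Well→P1→Ref: bottleneck 4, flow now 21.
Augment Well→P4→Ref: bottleneck 4, flow now 25.
Augment Well→P2→P4→Ref: bottleneck 4, flow now 29.
No augmenting path remains; maximum flow = 29.
By max-flow min-cut, the minimum cut capacity equals the max flow.
In the residual graph, reachable from Well: {Well, P2, P5}.
Min-cut edges: Well→M3 (4), Well→M2 (13), Well→P1 (4), Well→P4 (4), P2→P4 (4); capacity 4 + 13 + 4 + 4 + 4 = 29.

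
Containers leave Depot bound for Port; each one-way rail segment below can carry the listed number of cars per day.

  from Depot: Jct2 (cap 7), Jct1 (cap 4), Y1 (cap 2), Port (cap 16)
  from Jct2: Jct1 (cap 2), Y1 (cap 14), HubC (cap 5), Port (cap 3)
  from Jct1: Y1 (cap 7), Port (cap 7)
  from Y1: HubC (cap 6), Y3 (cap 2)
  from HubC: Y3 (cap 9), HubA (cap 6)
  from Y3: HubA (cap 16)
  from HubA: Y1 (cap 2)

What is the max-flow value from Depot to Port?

25

Augment Depot→Port: bottleneck 16, flow now 16.
Augment Depot→Jct2→Port: bottleneck 3, flow now 19.
Augment Depot→Jct1→Port: bottleneck 4, flow now 23.
Augment Depot→Jct2→Jct1→Port: bottleneck 2, flow now 25.
No augmenting path remains; maximum flow = 25.
In the residual graph, reachable from Depot: {Depot, Jct2, Y1, HubC, Y3, HubA}.
Min-cut edges: Depot→Jct1 (4), Depot→Port (16), Jct2→Jct1 (2), Jct2→Port (3); capacity 4 + 16 + 2 + 3 = 25.
This cut is saturated, so no flow can exceed 25.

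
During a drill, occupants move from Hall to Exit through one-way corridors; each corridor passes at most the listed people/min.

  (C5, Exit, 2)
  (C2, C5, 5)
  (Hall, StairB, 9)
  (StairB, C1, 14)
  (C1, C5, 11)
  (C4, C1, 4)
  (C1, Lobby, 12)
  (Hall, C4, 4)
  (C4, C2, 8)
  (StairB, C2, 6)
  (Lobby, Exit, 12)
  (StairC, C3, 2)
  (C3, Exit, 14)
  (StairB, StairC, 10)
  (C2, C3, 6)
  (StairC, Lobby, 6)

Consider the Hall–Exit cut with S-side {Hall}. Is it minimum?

Yes — it is a minimum cut (capacity 13).

Given cut capacity: 9 + 4 = 13.
Augment Hall→StairB→C2→C5→Exit: bottleneck 2, flow now 2.
Augment Hall→StairB→C2→C3→Exit: bottleneck 4, flow now 6.
Augment Hall→StairB→StairC→Lobby→Exit: bottleneck 3, flow now 9.
Augment Hall→C4→C2→C3→Exit: bottleneck 2, flow now 11.
Augment Hall→C4→C1→Lobby→Exit: bottleneck 2, flow now 13.
No augmenting path remains; maximum flow = 13.
Cut capacity 13 equals the max flow, so it is a minimum cut.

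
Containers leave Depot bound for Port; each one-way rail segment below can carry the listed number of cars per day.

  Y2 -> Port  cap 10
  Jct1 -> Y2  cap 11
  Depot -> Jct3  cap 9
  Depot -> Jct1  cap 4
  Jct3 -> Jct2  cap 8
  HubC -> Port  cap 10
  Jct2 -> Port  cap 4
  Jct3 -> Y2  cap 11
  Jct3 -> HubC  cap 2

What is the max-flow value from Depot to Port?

13

Augment Depot→Jct1→Y2→Port: bottleneck 4, flow now 4.
Augment Depot→Jct3→Jct2→Port: bottleneck 4, flow now 8.
Augment Depot→Jct3→HubC→Port: bottleneck 2, flow now 10.
Augment Depot→Jct3→Y2→Port: bottleneck 3, flow now 13.
No augmenting path remains; maximum flow = 13.
In the residual graph, reachable from Depot: {Depot}.
Min-cut edges: Depot→Jct1 (4), Depot→Jct3 (9); capacity 4 + 9 = 13.
This cut is saturated, so no flow can exceed 13.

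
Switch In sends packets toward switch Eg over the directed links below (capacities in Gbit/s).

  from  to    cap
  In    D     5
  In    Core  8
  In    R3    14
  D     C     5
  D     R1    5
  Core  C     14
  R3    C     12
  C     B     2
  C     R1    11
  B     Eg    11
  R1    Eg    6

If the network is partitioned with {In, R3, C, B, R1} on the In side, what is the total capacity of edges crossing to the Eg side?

Edges leaving {In, R3, C, B, R1}: In→D (5), In→Core (8), B→Eg (11), R1→Eg (6).
Cut capacity = 5 + 8 + 11 + 6 = 30.

30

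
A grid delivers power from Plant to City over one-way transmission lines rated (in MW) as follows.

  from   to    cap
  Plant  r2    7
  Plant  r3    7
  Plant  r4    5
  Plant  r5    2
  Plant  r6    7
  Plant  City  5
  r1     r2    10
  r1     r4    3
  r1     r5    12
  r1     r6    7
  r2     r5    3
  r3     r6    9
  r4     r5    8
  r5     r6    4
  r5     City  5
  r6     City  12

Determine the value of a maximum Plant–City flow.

Augment Plant→City: bottleneck 5, flow now 5.
Augment Plant→r5→City: bottleneck 2, flow now 7.
Augment Plant→r6→City: bottleneck 7, flow now 14.
Augment Plant→r2→r5→City: bottleneck 3, flow now 17.
Augment Plant→r3→r6→City: bottleneck 5, flow now 22.
No augmenting path remains; maximum flow = 22.
In the residual graph, reachable from Plant: {Plant, r2, r3, r4, r5, r6}.
Min-cut edges: Plant→City (5), r5→City (5), r6→City (12); capacity 5 + 5 + 12 = 22.
This cut is saturated, so no flow can exceed 22.

22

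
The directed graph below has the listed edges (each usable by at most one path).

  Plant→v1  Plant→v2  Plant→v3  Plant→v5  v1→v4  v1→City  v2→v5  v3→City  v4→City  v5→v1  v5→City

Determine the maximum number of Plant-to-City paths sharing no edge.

Assign every edge capacity 1; by Menger, the answer equals the max flow.
Path Plant→v1→City (+1); total 1.
Path Plant→v3→City (+1); total 2.
Path Plant→v5→City (+1); total 3.
Path Plant→v2→v5→v1→v4→City (+1); total 4.
No residual Plant→City path; max flow = 4.
Certifying cut of size 4: {Plant→v1, Plant→v2, Plant→v3, Plant→v5}.

4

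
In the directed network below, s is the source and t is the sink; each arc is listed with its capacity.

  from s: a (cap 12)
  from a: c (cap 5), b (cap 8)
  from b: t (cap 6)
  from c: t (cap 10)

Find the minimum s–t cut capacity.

11

Augment s→a→b→t: bottleneck 6, flow now 6.
Augment s→a→c→t: bottleneck 5, flow now 11.
No augmenting path remains; maximum flow = 11.
By max-flow min-cut, the minimum cut capacity equals the max flow.
In the residual graph, reachable from s: {s, a, b}.
Min-cut edges: a→c (5), b→t (6); capacity 5 + 6 = 11.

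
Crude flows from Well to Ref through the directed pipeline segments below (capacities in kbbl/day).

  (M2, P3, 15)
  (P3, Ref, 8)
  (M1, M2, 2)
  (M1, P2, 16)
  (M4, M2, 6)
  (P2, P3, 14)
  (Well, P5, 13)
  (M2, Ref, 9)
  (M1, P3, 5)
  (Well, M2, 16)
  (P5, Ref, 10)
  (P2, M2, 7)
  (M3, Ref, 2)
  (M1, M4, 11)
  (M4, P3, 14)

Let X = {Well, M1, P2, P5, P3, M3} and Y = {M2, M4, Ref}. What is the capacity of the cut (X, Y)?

56

Edges leaving {Well, M1, P2, P5, P3, M3}: Well→M2 (16), M1→M2 (2), M1→M4 (11), P2→M2 (7), P5→Ref (10), P3→Ref (8), M3→Ref (2).
Cut capacity = 16 + 2 + 11 + 7 + 10 + 8 + 2 = 56.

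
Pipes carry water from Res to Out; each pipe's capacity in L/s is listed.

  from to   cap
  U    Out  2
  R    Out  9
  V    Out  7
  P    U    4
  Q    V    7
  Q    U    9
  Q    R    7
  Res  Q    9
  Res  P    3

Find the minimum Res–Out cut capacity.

Augment Res→P→U→Out: bottleneck 2, flow now 2.
Augment Res→Q→R→Out: bottleneck 7, flow now 9.
Augment Res→Q→V→Out: bottleneck 2, flow now 11.
No augmenting path remains; maximum flow = 11.
By max-flow min-cut, the minimum cut capacity equals the max flow.
In the residual graph, reachable from Res: {Res, P, U}.
Min-cut edges: Res→Q (9), U→Out (2); capacity 9 + 2 = 11.

11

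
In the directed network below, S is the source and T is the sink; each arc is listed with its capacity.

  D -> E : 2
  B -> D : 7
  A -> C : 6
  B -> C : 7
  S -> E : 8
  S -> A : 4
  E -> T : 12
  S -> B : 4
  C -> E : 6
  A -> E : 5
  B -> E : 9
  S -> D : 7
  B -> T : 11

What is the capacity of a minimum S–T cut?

16

Augment S→B→T: bottleneck 4, flow now 4.
Augment S→E→T: bottleneck 8, flow now 12.
Augment S→A→E→T: bottleneck 4, flow now 16.
No augmenting path remains; maximum flow = 16.
By max-flow min-cut, the minimum cut capacity equals the max flow.
In the residual graph, reachable from S: {S, A, C, D, E}.
Min-cut edges: S→B (4), E→T (12); capacity 4 + 12 = 16.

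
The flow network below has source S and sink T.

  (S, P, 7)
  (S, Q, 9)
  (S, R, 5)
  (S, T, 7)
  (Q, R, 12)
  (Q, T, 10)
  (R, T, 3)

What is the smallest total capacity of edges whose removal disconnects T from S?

Augment S→T: bottleneck 7, flow now 7.
Augment S→Q→T: bottleneck 9, flow now 16.
Augment S→R→T: bottleneck 3, flow now 19.
No augmenting path remains; maximum flow = 19.
By max-flow min-cut, the minimum cut capacity equals the max flow.
In the residual graph, reachable from S: {S, P, R}.
Min-cut edges: S→Q (9), S→T (7), R→T (3); capacity 9 + 7 + 3 = 19.

19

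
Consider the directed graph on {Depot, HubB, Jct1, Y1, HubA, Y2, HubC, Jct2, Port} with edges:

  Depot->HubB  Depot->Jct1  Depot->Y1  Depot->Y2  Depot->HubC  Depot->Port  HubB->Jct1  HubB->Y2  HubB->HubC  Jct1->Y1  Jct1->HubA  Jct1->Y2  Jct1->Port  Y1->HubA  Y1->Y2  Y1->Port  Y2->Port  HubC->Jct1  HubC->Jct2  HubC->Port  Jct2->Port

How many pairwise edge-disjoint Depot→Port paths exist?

Assign every edge capacity 1; by Menger, the answer equals the max flow.
Path Depot→Port (+1); total 1.
Path Depot→Jct1→Port (+1); total 2.
Path Depot→Y1→Port (+1); total 3.
Path Depot→Y2→Port (+1); total 4.
Path Depot→HubC→Port (+1); total 5.
Path Depot→HubB→HubC→Jct2→Port (+1); total 6.
No residual Depot→Port path; max flow = 6.
Certifying cut of size 6: {Depot→HubB, Depot→HubC, Depot→Jct1, Depot→Port, Depot→Y1, Depot→Y2}.

6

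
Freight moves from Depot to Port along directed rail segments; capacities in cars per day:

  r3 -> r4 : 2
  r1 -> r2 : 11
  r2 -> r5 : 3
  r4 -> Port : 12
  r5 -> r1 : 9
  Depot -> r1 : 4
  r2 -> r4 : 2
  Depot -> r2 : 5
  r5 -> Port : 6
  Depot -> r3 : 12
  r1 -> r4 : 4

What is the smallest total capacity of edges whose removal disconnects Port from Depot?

11

Augment Depot→r1→r4→Port: bottleneck 4, flow now 4.
Augment Depot→r2→r4→Port: bottleneck 2, flow now 6.
Augment Depot→r2→r5→Port: bottleneck 3, flow now 9.
Augment Depot→r3→r4→Port: bottleneck 2, flow now 11.
No augmenting path remains; maximum flow = 11.
By max-flow min-cut, the minimum cut capacity equals the max flow.
In the residual graph, reachable from Depot: {Depot, r3}.
Min-cut edges: Depot→r1 (4), Depot→r2 (5), r3→r4 (2); capacity 4 + 5 + 2 = 11.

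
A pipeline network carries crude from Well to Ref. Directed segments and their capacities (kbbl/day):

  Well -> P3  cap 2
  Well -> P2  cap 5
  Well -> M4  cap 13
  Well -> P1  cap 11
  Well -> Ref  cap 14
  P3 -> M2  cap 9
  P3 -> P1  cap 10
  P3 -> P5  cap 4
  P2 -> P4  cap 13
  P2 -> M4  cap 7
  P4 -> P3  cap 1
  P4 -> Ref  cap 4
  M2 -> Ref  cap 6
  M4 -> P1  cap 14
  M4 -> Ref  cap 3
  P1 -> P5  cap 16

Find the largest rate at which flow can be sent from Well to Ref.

Augment Well→Ref: bottleneck 14, flow now 14.
Augment Well→M4→Ref: bottleneck 3, flow now 17.
Augment Well→P3→M2→Ref: bottleneck 2, flow now 19.
Augment Well→P2→P4→Ref: bottleneck 4, flow now 23.
Augment Well→P2→P4→P3→M2→Ref: bottleneck 1, flow now 24.
No augmenting path remains; maximum flow = 24.
In the residual graph, reachable from Well: {Well, M4, P1, P5}.
Min-cut edges: Well→P3 (2), Well→P2 (5), Well→Ref (14), M4→Ref (3); capacity 2 + 5 + 14 + 3 = 24.
This cut is saturated, so no flow can exceed 24.

24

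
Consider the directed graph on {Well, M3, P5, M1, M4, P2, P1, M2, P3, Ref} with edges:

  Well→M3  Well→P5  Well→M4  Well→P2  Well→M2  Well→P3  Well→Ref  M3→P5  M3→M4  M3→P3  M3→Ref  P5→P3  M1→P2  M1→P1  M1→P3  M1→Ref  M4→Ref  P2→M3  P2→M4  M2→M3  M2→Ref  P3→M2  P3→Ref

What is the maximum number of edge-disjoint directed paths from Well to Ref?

Assign every edge capacity 1; by Menger, the answer equals the max flow.
Path Well→Ref (+1); total 1.
Path Well→M3→Ref (+1); total 2.
Path Well→M4→Ref (+1); total 3.
Path Well→M2→Ref (+1); total 4.
Path Well→P3→Ref (+1); total 5.
No residual Well→Ref path; max flow = 5.
Certifying cut of size 5: {M2→Ref, M3→Ref, M4→Ref, P3→Ref, Well→Ref}.

5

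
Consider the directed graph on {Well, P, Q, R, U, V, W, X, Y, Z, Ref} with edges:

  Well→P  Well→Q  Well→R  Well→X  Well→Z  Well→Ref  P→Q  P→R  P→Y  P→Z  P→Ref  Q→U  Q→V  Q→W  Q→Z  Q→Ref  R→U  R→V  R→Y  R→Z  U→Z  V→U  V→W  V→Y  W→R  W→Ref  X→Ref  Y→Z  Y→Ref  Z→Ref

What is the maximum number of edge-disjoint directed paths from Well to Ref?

Assign every edge capacity 1; by Menger, the answer equals the max flow.
Path Well→Ref (+1); total 1.
Path Well→P→Ref (+1); total 2.
Path Well→Q→Ref (+1); total 3.
Path Well→X→Ref (+1); total 4.
Path Well→Z→Ref (+1); total 5.
Path Well→R→Y→Ref (+1); total 6.
No residual Well→Ref path; max flow = 6.
Certifying cut of size 6: {Well→P, Well→Q, Well→R, Well→Ref, Well→X, Well→Z}.

6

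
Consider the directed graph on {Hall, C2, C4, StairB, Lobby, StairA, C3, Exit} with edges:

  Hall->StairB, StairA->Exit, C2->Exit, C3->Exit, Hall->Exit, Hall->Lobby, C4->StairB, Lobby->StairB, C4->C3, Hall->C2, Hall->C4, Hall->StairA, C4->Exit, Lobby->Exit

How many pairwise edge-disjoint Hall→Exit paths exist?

Assign every edge capacity 1; by Menger, the answer equals the max flow.
Path Hall→Exit (+1); total 1.
Path Hall→C2→Exit (+1); total 2.
Path Hall→C4→Exit (+1); total 3.
Path Hall→Lobby→Exit (+1); total 4.
Path Hall→StairA→Exit (+1); total 5.
No residual Hall→Exit path; max flow = 5.
Certifying cut of size 5: {Hall→C2, Hall→C4, Hall→Exit, Hall→Lobby, Hall→StairA}.

5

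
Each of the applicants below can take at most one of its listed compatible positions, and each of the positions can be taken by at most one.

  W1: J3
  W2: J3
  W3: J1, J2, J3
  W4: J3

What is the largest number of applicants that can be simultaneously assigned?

Unit-capacity flow: source→left, listed edges, right→sink; max matching = max flow.
Augmenting path W1→J3 (+1); matched 1.
Augmenting path W3→J1 (+1); matched 2.
No augmenting path remains; maximum matching = 2.
König certificate: {W3, J3} is a vertex cover of size 2 (every listed pair touches it), so no matching can be larger.

2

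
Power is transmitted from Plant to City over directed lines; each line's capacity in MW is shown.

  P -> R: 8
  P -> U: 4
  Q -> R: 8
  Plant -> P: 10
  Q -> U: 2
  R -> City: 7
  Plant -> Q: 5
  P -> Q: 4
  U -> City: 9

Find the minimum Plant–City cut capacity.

Augment Plant→P→R→City: bottleneck 7, flow now 7.
Augment Plant→P→U→City: bottleneck 3, flow now 10.
Augment Plant→Q→U→City: bottleneck 2, flow now 12.
Augment Plant→Q→R→P→U→City: bottleneck 1, flow now 13. (uses reverse residual edge)
No augmenting path remains; maximum flow = 13.
By max-flow min-cut, the minimum cut capacity equals the max flow.
In the residual graph, reachable from Plant: {Plant, P, Q, R}.
Min-cut edges: P→U (4), Q→U (2), R→City (7); capacity 4 + 2 + 7 = 13.

13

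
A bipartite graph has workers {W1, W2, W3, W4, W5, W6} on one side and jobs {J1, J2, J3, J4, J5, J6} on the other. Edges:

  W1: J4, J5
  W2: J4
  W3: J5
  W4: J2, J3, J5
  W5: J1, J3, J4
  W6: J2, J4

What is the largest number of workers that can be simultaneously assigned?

5

Unit-capacity flow: source→left, listed edges, right→sink; max matching = max flow.
Augmenting path W1→J4 (+1); matched 1.
Augmenting path W3→J5 (+1); matched 2.
Augmenting path W4→J2 (+1); matched 3.
Augmenting path W5→J1 (+1); matched 4.
Augmenting path W6→J2→W4→J3 (+1); matched 5.
No augmenting path remains; maximum matching = 5.
König certificate: {W4, W5, W6, J4, J5} is a vertex cover of size 5 (every listed pair touches it), so no matching can be larger.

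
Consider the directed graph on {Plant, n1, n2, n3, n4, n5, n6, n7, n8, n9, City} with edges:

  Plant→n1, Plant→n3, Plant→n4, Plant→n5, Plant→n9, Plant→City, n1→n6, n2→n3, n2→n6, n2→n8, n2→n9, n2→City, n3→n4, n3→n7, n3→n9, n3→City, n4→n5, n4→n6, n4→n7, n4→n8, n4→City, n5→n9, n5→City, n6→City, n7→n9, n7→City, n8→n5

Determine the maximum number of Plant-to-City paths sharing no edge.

5

Assign every edge capacity 1; by Menger, the answer equals the max flow.
Path Plant→City (+1); total 1.
Path Plant→n3→City (+1); total 2.
Path Plant→n4→City (+1); total 3.
Path Plant→n5→City (+1); total 4.
Path Plant→n1→n6→City (+1); total 5.
No residual Plant→City path; max flow = 5.
Certifying cut of size 5: {Plant→City, Plant→n1, Plant→n3, Plant→n4, Plant→n5}.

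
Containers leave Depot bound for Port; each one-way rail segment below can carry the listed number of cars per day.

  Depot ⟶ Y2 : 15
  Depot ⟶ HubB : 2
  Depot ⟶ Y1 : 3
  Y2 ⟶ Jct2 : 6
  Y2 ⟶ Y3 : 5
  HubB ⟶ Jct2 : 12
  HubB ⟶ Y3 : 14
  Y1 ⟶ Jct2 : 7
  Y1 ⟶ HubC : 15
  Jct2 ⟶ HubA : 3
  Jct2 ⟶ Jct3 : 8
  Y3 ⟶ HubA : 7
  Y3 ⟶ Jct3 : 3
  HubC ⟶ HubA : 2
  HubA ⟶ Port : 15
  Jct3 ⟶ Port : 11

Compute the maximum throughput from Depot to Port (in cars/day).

16

Augment Depot→Y2→Jct2→HubA→Port: bottleneck 3, flow now 3.
Augment Depot→Y2→Jct2→Jct3→Port: bottleneck 3, flow now 6.
Augment Depot→Y2→Y3→HubA→Port: bottleneck 5, flow now 11.
Augment Depot→HubB→Jct2→Jct3→Port: bottleneck 2, flow now 13.
Augment Depot→Y1→Jct2→Jct3→Port: bottleneck 3, flow now 16.
No augmenting path remains; maximum flow = 16.
In the residual graph, reachable from Depot: {Depot, Y2}.
Min-cut edges: Depot→HubB (2), Depot→Y1 (3), Y2→Jct2 (6), Y2→Y3 (5); capacity 2 + 3 + 6 + 5 = 16.
This cut is saturated, so no flow can exceed 16.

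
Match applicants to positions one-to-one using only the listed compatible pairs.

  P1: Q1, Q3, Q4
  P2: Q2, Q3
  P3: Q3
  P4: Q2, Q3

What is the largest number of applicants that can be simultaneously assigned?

Unit-capacity flow: source→left, listed edges, right→sink; max matching = max flow.
Augmenting path P1→Q1 (+1); matched 1.
Augmenting path P2→Q2 (+1); matched 2.
Augmenting path P3→Q3 (+1); matched 3.
No augmenting path remains; maximum matching = 3.
König certificate: {P1, Q2, Q3} is a vertex cover of size 3 (every listed pair touches it), so no matching can be larger.

3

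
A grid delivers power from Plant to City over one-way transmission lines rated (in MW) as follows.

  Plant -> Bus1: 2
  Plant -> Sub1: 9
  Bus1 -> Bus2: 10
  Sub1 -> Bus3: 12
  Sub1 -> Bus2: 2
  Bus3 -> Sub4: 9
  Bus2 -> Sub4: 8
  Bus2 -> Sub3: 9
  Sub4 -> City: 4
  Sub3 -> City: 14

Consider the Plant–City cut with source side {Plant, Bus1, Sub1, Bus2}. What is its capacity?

29

Edges leaving {Plant, Bus1, Sub1, Bus2}: Sub1→Bus3 (12), Bus2→Sub4 (8), Bus2→Sub3 (9).
Cut capacity = 12 + 8 + 9 = 29.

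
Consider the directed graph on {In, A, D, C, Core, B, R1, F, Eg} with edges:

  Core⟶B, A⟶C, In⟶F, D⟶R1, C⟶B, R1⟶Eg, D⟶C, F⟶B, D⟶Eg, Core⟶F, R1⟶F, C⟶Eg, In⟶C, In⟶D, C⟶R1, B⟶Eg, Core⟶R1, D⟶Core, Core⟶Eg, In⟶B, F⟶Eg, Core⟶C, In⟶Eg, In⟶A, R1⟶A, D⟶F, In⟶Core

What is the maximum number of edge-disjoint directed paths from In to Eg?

Assign every edge capacity 1; by Menger, the answer equals the max flow.
Path In→Eg (+1); total 1.
Path In→D→Eg (+1); total 2.
Path In→C→Eg (+1); total 3.
Path In→Core→Eg (+1); total 4.
Path In→B→Eg (+1); total 5.
Path In→F→Eg (+1); total 6.
Path In→A→C→R1→Eg (+1); total 7.
No residual In→Eg path; max flow = 7.
Certifying cut of size 7: {In→A, In→B, In→C, In→Core, In→D, In→Eg, In→F}.

7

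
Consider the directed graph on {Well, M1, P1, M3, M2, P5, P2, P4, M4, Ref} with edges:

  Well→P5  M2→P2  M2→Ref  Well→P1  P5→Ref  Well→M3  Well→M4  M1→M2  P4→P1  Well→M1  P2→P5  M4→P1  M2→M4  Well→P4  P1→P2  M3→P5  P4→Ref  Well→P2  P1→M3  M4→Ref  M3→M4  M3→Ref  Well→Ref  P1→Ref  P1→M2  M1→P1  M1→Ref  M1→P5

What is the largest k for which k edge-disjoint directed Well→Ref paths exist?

Assign every edge capacity 1; by Menger, the answer equals the max flow.
Path Well→Ref (+1); total 1.
Path Well→M1→Ref (+1); total 2.
Path Well→P1→Ref (+1); total 3.
Path Well→M3→Ref (+1); total 4.
Path Well→P5→Ref (+1); total 5.
Path Well→P4→Ref (+1); total 6.
Path Well→M4→Ref (+1); total 7.
No residual Well→Ref path; max flow = 7.
Certifying cut of size 7: {P5→Ref, Well→M1, Well→M3, Well→M4, Well→P1, Well→P4, Well→Ref}.

7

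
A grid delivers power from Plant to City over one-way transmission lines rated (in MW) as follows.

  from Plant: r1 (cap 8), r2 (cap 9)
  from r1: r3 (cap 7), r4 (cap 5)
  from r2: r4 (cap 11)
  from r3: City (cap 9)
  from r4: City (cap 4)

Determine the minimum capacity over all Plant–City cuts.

Augment Plant→r1→r3→City: bottleneck 7, flow now 7.
Augment Plant→r1→r4→City: bottleneck 1, flow now 8.
Augment Plant→r2→r4→City: bottleneck 3, flow now 11.
No augmenting path remains; maximum flow = 11.
By max-flow min-cut, the minimum cut capacity equals the max flow.
In the residual graph, reachable from Plant: {Plant, r1, r2, r4}.
Min-cut edges: r1→r3 (7), r4→City (4); capacity 7 + 4 = 11.

11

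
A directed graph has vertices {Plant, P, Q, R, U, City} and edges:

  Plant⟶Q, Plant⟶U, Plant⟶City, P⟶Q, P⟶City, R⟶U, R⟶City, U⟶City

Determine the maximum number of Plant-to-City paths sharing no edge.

2

Assign every edge capacity 1; by Menger, the answer equals the max flow.
Path Plant→City (+1); total 1.
Path Plant→U→City (+1); total 2.
No residual Plant→City path; max flow = 2.
Certifying cut of size 2: {Plant→City, Plant→U}.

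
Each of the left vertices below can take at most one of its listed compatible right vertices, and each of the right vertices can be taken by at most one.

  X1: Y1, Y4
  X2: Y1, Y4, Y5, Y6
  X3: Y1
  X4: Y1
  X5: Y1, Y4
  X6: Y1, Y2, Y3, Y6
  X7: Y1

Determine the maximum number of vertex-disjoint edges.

4

Unit-capacity flow: source→left, listed edges, right→sink; max matching = max flow.
Augmenting path X1→Y1 (+1); matched 1.
Augmenting path X2→Y4 (+1); matched 2.
Augmenting path X6→Y2 (+1); matched 3.
Augmenting path X5→Y4→X2→Y5 (+1); matched 4.
No augmenting path remains; maximum matching = 4.
König certificate: {X2, X6, Y1, Y4} is a vertex cover of size 4 (every listed pair touches it), so no matching can be larger.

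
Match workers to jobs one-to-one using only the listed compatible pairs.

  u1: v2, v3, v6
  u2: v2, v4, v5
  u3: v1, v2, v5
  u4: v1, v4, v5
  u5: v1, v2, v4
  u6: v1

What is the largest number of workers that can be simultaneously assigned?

5

Unit-capacity flow: source→left, listed edges, right→sink; max matching = max flow.
Augmenting path u1→v2 (+1); matched 1.
Augmenting path u2→v4 (+1); matched 2.
Augmenting path u3→v1 (+1); matched 3.
Augmenting path u4→v5 (+1); matched 4.
Augmenting path u5→v2→u1→v3 (+1); matched 5.
No augmenting path remains; maximum matching = 5.
König certificate: {u1, v1, v2, v4, v5} is a vertex cover of size 5 (every listed pair touches it), so no matching can be larger.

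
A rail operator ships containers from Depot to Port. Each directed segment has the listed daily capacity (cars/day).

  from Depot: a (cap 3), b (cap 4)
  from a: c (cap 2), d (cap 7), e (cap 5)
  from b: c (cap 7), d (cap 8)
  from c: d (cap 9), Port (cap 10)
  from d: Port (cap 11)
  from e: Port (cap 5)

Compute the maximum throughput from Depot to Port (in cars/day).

7

Augment Depot→a→c→Port: bottleneck 2, flow now 2.
Augment Depot→a→d→Port: bottleneck 1, flow now 3.
Augment Depot→b→c→Port: bottleneck 4, flow now 7.
No augmenting path remains; maximum flow = 7.
In the residual graph, reachable from Depot: {Depot}.
Min-cut edges: Depot→a (3), Depot→b (4); capacity 3 + 4 = 7.
This cut is saturated, so no flow can exceed 7.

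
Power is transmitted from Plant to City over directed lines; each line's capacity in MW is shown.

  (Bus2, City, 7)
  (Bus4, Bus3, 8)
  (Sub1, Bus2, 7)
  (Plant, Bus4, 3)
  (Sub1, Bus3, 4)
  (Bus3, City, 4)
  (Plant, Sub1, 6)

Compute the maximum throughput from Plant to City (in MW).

Augment Plant→Bus4→Bus3→City: bottleneck 3, flow now 3.
Augment Plant→Sub1→Bus3→City: bottleneck 1, flow now 4.
Augment Plant→Sub1→Bus2→City: bottleneck 5, flow now 9.
No augmenting path remains; maximum flow = 9.
In the residual graph, reachable from Plant: {Plant}.
Min-cut edges: Plant→Bus4 (3), Plant→Sub1 (6); capacity 3 + 6 = 9.
This cut is saturated, so no flow can exceed 9.

9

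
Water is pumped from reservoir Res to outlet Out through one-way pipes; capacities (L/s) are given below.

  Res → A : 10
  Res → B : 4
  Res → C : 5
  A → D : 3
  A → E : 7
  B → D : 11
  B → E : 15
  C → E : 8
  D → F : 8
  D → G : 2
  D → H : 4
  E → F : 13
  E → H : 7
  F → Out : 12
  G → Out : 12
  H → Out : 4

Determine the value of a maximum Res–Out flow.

Augment Res→A→D→F→Out: bottleneck 3, flow now 3.
Augment Res→A→E→F→Out: bottleneck 7, flow now 10.
Augment Res→B→D→F→Out: bottleneck 2, flow now 12.
Augment Res→B→D→G→Out: bottleneck 2, flow now 14.
Augment Res→C→E→H→Out: bottleneck 4, flow now 18.
No augmenting path remains; maximum flow = 18.
In the residual graph, reachable from Res: {Res, A, B, C, D, E, F, H}.
Min-cut edges: D→G (2), F→Out (12), H→Out (4); capacity 2 + 12 + 4 = 18.
This cut is saturated, so no flow can exceed 18.

18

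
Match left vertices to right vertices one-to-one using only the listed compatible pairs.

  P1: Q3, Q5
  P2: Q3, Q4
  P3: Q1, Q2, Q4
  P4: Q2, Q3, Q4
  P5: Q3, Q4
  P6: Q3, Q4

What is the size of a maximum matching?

5

Unit-capacity flow: source→left, listed edges, right→sink; max matching = max flow.
Augmenting path P1→Q3 (+1); matched 1.
Augmenting path P2→Q4 (+1); matched 2.
Augmenting path P3→Q1 (+1); matched 3.
Augmenting path P4→Q2 (+1); matched 4.
Augmenting path P5→Q3→P1→Q5 (+1); matched 5.
No augmenting path remains; maximum matching = 5.
König certificate: {P1, P3, P4, Q3, Q4} is a vertex cover of size 5 (every listed pair touches it), so no matching can be larger.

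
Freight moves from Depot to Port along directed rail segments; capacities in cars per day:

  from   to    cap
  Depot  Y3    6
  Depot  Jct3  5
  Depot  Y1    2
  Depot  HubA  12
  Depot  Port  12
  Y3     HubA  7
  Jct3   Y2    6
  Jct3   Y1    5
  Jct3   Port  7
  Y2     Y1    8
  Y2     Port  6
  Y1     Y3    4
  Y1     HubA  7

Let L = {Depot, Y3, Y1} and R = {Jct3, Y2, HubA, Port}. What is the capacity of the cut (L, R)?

43

Edges leaving {Depot, Y3, Y1}: Depot→Jct3 (5), Depot→HubA (12), Depot→Port (12), Y3→HubA (7), Y1→HubA (7).
Cut capacity = 5 + 12 + 12 + 7 + 7 = 43.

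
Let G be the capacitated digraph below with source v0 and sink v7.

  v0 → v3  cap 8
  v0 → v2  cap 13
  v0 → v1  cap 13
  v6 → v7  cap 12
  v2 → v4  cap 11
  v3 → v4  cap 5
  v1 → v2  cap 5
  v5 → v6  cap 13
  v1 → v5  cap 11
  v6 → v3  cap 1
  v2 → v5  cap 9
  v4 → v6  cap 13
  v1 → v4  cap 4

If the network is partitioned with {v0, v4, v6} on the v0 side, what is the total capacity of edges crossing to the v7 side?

47

Edges leaving {v0, v4, v6}: v0→v1 (13), v0→v2 (13), v0→v3 (8), v6→v3 (1), v6→v7 (12).
Cut capacity = 13 + 13 + 8 + 1 + 12 = 47.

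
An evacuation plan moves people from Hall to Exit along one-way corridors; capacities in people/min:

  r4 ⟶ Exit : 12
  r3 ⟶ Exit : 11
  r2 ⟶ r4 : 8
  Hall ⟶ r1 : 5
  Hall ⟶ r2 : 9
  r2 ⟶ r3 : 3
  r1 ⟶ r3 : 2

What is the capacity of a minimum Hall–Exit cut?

11

Augment Hall→r1→r3→Exit: bottleneck 2, flow now 2.
Augment Hall→r2→r3→Exit: bottleneck 3, flow now 5.
Augment Hall→r2→r4→Exit: bottleneck 6, flow now 11.
No augmenting path remains; maximum flow = 11.
By max-flow min-cut, the minimum cut capacity equals the max flow.
In the residual graph, reachable from Hall: {Hall, r1}.
Min-cut edges: Hall→r2 (9), r1→r3 (2); capacity 9 + 2 = 11.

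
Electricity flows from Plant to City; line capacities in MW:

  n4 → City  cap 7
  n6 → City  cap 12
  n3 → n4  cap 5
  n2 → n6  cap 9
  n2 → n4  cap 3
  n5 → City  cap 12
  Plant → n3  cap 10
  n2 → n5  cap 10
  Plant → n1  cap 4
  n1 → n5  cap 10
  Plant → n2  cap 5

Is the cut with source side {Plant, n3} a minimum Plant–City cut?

Given cut capacity: 4 + 5 + 5 = 14.
Augment Plant→n1→n5→City: bottleneck 4, flow now 4.
Augment Plant→n2→n4→City: bottleneck 3, flow now 7.
Augment Plant→n2→n5→City: bottleneck 2, flow now 9.
Augment Plant→n3→n4→City: bottleneck 4, flow now 13.
Augment Plant→n3→n4→n2→n5→City: bottleneck 1, flow now 14. (uses reverse residual edge)
No augmenting path remains; maximum flow = 14.
Cut capacity 14 equals the max flow, so it is a minimum cut.

Yes — it is a minimum cut (capacity 14).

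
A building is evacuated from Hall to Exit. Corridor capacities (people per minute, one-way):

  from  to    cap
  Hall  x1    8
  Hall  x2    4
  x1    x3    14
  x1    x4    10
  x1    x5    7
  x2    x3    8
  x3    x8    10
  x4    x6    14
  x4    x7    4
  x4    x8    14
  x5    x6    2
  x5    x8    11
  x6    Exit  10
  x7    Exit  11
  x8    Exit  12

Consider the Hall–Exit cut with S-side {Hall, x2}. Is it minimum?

Given cut capacity: 8 + 8 = 16.
Augment Hall→x1→x3→x8→Exit: bottleneck 8, flow now 8.
Augment Hall→x2→x3→x8→Exit: bottleneck 2, flow now 10.
Augment Hall→x2→x3→x1→x4→x6→Exit: bottleneck 2, flow now 12. (uses reverse residual edge)
No augmenting path remains; maximum flow = 12.
In the residual graph, reachable from Hall: {Hall}.
Min-cut edges: Hall→x1 (8), Hall→x2 (4); capacity 8 + 4 = 12.
Cut capacity 16 exceeds the max flow 12, so it is not minimum.

No — its capacity is 16, but the minimum cut has capacity 12.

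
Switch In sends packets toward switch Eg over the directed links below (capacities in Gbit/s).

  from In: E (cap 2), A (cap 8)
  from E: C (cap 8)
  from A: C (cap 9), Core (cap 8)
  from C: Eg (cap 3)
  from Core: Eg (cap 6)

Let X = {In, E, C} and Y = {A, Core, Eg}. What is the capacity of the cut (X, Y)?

Edges leaving {In, E, C}: In→A (8), C→Eg (3).
Cut capacity = 8 + 3 = 11.

11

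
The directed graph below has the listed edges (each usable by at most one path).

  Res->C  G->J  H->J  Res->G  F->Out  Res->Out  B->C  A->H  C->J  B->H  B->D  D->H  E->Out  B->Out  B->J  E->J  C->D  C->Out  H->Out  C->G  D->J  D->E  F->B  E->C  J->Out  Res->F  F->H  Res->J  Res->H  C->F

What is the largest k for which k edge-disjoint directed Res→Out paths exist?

Assign every edge capacity 1; by Menger, the answer equals the max flow.
Path Res→Out (+1); total 1.
Path Res→C→Out (+1); total 2.
Path Res→F→Out (+1); total 3.
Path Res→H→Out (+1); total 4.
Path Res→J→Out (+1); total 5.
No residual Res→Out path; max flow = 5.
Certifying cut of size 5: {J→Out, Res→C, Res→F, Res→H, Res→Out}.

5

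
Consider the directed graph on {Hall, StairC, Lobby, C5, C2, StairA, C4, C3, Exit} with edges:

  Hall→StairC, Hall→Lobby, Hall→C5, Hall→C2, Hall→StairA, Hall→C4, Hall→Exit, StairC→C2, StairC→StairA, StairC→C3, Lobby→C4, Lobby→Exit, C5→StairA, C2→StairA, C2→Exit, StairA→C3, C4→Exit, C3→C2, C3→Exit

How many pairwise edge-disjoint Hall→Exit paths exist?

Assign every edge capacity 1; by Menger, the answer equals the max flow.
Path Hall→Exit (+1); total 1.
Path Hall→Lobby→Exit (+1); total 2.
Path Hall→C2→Exit (+1); total 3.
Path Hall→C4→Exit (+1); total 4.
Path Hall→StairC→C3→Exit (+1); total 5.
No residual Hall→Exit path; max flow = 5.
Certifying cut of size 5: {C2→Exit, C3→Exit, Hall→C4, Hall→Exit, Hall→Lobby}.

5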